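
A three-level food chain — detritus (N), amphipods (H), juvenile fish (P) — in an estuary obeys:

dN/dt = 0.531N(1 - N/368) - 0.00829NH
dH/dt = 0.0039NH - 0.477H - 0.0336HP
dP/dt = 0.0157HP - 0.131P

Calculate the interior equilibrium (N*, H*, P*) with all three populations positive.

From dP/dt = 0: 0.0157H* = 0.131, so H* = 8.34.
From dN/dt = 0: 0.531(1 - N*/368) = 0.00829·8.34, giving N* = 368·(1 - 0.13) = 320.
From dH/dt = 0: 0.0039·320 - 0.477 = 0.0336P*, so P* = 0.771/0.0336 = 23.

N* ≈ 320, H* ≈ 8.34, P* ≈ 23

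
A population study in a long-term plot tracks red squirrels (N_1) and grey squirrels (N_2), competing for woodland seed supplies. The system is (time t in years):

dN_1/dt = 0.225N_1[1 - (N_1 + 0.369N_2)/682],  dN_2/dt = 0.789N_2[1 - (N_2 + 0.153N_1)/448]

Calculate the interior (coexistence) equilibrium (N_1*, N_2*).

N_1* ≈ 548, N_2* ≈ 364

Setting both brackets to zero gives the nullclines N_1 + 0.369N_2 = 682 and 0.153N_1 + N_2 = 448.
Substituting N_2 = 448 - 0.153N_1 into the first: N_1(1 - 0.369·0.153) = 682 - 0.369·448.
So N_1* = 517/0.944 = 548, and then N_2* = 448 - 0.153·548 = 364.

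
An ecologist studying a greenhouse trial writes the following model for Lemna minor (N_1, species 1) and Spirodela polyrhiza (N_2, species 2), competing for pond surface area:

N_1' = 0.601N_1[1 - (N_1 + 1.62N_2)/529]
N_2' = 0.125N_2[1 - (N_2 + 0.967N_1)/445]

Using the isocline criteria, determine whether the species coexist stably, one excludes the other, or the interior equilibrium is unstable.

unstable coexistence (outcome depends on initial conditions)

Compare the nullcline intercepts: K1/α12 = 529/1.62 = 327 < K2 = 445; K2/α21 = 445/0.967 = 460 < K1 = 529.
Since both are reversed, neither can invade when rare; the interior point is a saddle.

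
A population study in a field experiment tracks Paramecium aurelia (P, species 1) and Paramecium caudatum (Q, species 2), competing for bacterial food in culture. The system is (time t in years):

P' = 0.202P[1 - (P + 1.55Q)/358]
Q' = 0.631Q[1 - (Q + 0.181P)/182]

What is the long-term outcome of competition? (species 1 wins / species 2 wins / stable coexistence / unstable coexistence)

Compare the nullcline intercepts: K1/α12 = 358/1.55 = 231 > K2 = 182; K2/α21 = 182/0.181 = 1010 > K1 = 358.
Since both inequalities hold, each species can invade when rare, so the interior equilibrium is stable.

stable coexistence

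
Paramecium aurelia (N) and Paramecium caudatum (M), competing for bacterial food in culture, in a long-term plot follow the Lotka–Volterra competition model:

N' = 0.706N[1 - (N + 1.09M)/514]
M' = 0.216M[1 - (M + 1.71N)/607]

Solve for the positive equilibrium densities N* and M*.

N* ≈ 171, M* ≈ 315

Setting both brackets to zero gives the nullclines N + 1.09M = 514 and 1.71N + M = 607.
Substituting M = 607 - 1.71N into the first: N(1 - 1.09·1.71) = 514 - 1.09·607.
So N* = -148/-0.864 = 171, and then M* = 607 - 1.71·171 = 315.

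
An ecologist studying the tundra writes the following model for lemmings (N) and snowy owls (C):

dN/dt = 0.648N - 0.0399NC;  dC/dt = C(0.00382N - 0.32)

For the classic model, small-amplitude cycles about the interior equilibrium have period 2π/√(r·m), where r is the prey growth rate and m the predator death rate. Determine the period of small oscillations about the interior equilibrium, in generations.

T ≈ 13.8 generations

Here r = 0.648 and m = 0.32, so r·m = 0.207.
ω = √0.207 = 0.455 per generation, hence T = 2π/ω ≈ 13.8 generations.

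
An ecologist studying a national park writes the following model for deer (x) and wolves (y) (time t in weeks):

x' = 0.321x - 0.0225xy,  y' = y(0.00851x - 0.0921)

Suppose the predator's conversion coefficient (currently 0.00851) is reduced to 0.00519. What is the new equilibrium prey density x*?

x* ≈ 17.7

At the interior fixed point, setting dy/dt = 0 with y > 0 fixes x* = (predator death rate)/(xy coefficient) — independent of the other coefficients.
With the change, x* = 0.0921/0.00519 = 17.7; it rises from 10.8.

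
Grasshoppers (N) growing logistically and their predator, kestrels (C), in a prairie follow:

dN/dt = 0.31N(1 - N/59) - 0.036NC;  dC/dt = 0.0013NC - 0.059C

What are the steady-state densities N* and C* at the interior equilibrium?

N* ≈ 45.4, C* ≈ 1.99

From dC/dt = 0 with C > 0: 0.0013N* = 0.059, so N* = 45.4.
Substitute into dN/dt = 0: 0.31(1 - 45.4/59) = 0.036C*.
The bracket is 0.231, giving C* = 0.0715/0.036 = 1.99.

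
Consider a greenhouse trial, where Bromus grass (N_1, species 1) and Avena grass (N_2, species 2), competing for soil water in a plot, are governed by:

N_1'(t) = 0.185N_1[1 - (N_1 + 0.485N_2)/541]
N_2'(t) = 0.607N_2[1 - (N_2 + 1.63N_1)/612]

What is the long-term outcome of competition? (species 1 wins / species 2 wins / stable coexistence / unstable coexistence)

Compare the nullcline intercepts: K1/α12 = 541/0.485 = 1120 > K2 = 612; K2/α21 = 612/1.63 = 375 < K1 = 541.
Since the inequalities point opposite ways, species 1 can invade but species 2 cannot.

species 1 excludes species 2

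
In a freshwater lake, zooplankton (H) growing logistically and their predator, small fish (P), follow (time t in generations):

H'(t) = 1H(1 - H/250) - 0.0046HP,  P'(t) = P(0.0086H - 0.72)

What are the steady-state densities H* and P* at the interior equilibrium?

From dP/dt = 0 with P > 0: 0.0086H* = 0.72, so H* = 83.7.
Substitute into dH/dt = 0: 1(1 - 83.7/250) = 0.0046P*.
The bracket is 0.665, giving P* = 0.665/0.0046 = 145.

H* ≈ 83.7, P* ≈ 145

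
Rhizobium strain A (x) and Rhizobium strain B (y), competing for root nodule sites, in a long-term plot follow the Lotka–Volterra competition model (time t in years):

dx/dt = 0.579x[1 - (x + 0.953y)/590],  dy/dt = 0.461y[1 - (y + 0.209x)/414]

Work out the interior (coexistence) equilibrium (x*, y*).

Setting both brackets to zero gives the nullclines x + 0.953y = 590 and 0.209x + y = 414.
Substituting y = 414 - 0.209x into the first: x(1 - 0.953·0.209) = 590 - 0.953·414.
So x* = 195/0.801 = 244, and then y* = 414 - 0.209·244 = 363.

x* ≈ 244, y* ≈ 363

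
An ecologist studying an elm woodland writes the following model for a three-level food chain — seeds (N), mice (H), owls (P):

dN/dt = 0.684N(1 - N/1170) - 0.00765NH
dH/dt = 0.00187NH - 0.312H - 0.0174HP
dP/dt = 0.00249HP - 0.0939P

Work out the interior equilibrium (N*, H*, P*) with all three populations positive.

N* ≈ 677, H* ≈ 37.7, P* ≈ 54.8

From dP/dt = 0: 0.00249H* = 0.0939, so H* = 37.7.
From dN/dt = 0: 0.684(1 - N*/1170) = 0.00765·37.7, giving N* = 1170·(1 - 0.422) = 677.
From dH/dt = 0: 0.00187·677 - 0.312 = 0.0174P*, so P* = 0.953/0.0174 = 54.8.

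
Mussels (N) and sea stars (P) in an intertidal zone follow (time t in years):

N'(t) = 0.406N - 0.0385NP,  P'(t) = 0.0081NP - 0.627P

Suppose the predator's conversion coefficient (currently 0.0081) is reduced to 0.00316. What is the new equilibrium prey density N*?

At the interior fixed point, setting dP/dt = 0 with P > 0 fixes N* = (predator death rate)/(NP coefficient) — independent of the other coefficients.
With the change, N* = 0.627/0.00316 = 198; it rises from 77.4.

N* ≈ 198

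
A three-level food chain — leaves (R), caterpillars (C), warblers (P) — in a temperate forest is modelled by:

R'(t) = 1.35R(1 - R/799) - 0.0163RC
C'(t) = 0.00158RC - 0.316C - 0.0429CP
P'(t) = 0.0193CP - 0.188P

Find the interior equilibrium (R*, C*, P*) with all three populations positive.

R* ≈ 705, C* ≈ 9.74, P* ≈ 18.6

From dP/dt = 0: 0.0193C* = 0.188, so C* = 9.74.
From dR/dt = 0: 1.35(1 - R*/799) = 0.0163·9.74, giving R* = 799·(1 - 0.118) = 705.
From dC/dt = 0: 0.00158·705 - 0.316 = 0.0429P*, so P* = 0.798/0.0429 = 18.6.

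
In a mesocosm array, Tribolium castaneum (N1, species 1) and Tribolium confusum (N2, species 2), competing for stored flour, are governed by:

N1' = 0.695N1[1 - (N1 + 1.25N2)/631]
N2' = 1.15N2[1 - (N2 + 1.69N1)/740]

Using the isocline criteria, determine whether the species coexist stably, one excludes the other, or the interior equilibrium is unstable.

Compare the nullcline intercepts: K1/α12 = 631/1.25 = 505 < K2 = 740; K2/α21 = 740/1.69 = 438 < K1 = 631.
Since both are reversed, neither can invade when rare; the interior point is a saddle.

unstable coexistence (outcome depends on initial conditions)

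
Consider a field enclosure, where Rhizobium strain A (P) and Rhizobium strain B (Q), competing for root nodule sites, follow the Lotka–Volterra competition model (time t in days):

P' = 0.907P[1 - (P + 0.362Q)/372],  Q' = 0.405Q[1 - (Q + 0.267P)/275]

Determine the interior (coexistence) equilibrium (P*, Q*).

P* ≈ 302, Q* ≈ 194

Setting both brackets to zero gives the nullclines P + 0.362Q = 372 and 0.267P + Q = 275.
Substituting Q = 275 - 0.267P into the first: P(1 - 0.362·0.267) = 372 - 0.362·275.
So P* = 272/0.903 = 302, and then Q* = 275 - 0.267·302 = 194.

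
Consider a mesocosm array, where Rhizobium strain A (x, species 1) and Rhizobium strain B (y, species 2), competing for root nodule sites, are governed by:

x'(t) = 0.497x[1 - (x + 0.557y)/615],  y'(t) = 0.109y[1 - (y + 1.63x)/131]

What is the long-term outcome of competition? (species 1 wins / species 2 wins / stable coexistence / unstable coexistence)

species 1 excludes species 2

Compare the nullcline intercepts: K1/α12 = 615/0.557 = 1100 > K2 = 131; K2/α21 = 131/1.63 = 80.4 < K1 = 615.
Since the inequalities point opposite ways, species 1 can invade but species 2 cannot.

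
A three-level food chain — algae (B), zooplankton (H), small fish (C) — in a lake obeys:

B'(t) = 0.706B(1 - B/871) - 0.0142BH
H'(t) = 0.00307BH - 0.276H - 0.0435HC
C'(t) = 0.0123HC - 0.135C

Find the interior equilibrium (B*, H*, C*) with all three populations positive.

B* ≈ 679, H* ≈ 11, C* ≈ 41.6

From dC/dt = 0: 0.0123H* = 0.135, so H* = 11.
From dB/dt = 0: 0.706(1 - B*/871) = 0.0142·11, giving B* = 871·(1 - 0.221) = 679.
From dH/dt = 0: 0.00307·679 - 0.276 = 0.0435C*, so C* = 1.81/0.0435 = 41.6.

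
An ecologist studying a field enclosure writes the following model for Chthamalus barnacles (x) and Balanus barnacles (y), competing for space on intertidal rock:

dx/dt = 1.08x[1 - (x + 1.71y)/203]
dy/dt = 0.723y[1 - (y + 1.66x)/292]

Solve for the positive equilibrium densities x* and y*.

Setting both brackets to zero gives the nullclines x + 1.71y = 203 and 1.66x + y = 292.
Substituting y = 292 - 1.66x into the first: x(1 - 1.71·1.66) = 203 - 1.71·292.
So x* = -296/-1.84 = 161, and then y* = 292 - 1.66·161 = 24.5.

x* ≈ 161, y* ≈ 24.5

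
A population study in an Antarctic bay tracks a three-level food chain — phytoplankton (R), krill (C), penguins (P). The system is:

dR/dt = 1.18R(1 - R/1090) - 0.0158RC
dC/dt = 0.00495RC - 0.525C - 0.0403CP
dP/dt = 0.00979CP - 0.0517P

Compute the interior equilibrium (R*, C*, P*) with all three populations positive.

From dP/dt = 0: 0.00979C* = 0.0517, so C* = 5.28.
From dR/dt = 0: 1.18(1 - R*/1090) = 0.0158·5.28, giving R* = 1090·(1 - 0.0707) = 1010.
From dC/dt = 0: 0.00495·1010 - 0.525 = 0.0403P*, so P* = 4.49/0.0403 = 111.

R* ≈ 1010, C* ≈ 5.28, P* ≈ 111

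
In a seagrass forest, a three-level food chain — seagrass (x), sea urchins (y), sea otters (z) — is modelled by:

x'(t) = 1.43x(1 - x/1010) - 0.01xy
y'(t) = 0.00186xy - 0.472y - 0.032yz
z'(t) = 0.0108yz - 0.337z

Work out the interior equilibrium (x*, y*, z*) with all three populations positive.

x* ≈ 790, y* ≈ 31.2, z* ≈ 31.1

From dz/dt = 0: 0.0108y* = 0.337, so y* = 31.2.
From dx/dt = 0: 1.43(1 - x*/1010) = 0.01·31.2, giving x* = 1010·(1 - 0.218) = 790.
From dy/dt = 0: 0.00186·790 - 0.472 = 0.032z*, so z* = 0.997/0.032 = 31.1.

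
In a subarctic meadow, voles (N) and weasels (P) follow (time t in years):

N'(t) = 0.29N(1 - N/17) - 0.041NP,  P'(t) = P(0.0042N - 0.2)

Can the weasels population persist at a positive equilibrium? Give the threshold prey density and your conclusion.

The predator equation gives dP/dt > 0 only when N > 0.2/0.0042 = 47.6.
Without the predator, N → K = 17. Since 17 < 47.6, the predator cannot invade.

Threshold N = 47.6; K < 47.6, so no, the predator goes extinct.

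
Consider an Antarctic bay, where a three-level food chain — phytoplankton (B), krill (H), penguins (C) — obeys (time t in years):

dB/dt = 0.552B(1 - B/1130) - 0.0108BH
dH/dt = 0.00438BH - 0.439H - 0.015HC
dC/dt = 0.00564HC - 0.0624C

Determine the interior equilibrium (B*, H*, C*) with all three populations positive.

B* ≈ 885, H* ≈ 11.1, C* ≈ 229

From dC/dt = 0: 0.00564H* = 0.0624, so H* = 11.1.
From dB/dt = 0: 0.552(1 - B*/1130) = 0.0108·11.1, giving B* = 1130·(1 - 0.216) = 885.
From dH/dt = 0: 0.00438·885 - 0.439 = 0.015C*, so C* = 3.44/0.015 = 229.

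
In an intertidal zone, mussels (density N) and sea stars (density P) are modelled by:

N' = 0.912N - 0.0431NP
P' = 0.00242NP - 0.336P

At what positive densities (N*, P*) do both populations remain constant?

N* ≈ 139, P* ≈ 21.2

Set dP/dt = 0 with P > 0: 0.00242N - 0.336 = 0, so N* = 0.336/0.00242 = 139.
Set dN/dt = 0 with N > 0: 0.912 - 0.0431P = 0, so P* = 0.912/0.0431 = 21.2.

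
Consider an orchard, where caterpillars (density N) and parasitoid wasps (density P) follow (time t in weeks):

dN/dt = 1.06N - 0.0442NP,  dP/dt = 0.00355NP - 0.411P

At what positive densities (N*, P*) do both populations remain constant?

Set dP/dt = 0 with P > 0: 0.00355N - 0.411 = 0, so N* = 0.411/0.00355 = 116.
Set dN/dt = 0 with N > 0: 1.06 - 0.0442P = 0, so P* = 1.06/0.0442 = 24.

N* ≈ 116, P* ≈ 24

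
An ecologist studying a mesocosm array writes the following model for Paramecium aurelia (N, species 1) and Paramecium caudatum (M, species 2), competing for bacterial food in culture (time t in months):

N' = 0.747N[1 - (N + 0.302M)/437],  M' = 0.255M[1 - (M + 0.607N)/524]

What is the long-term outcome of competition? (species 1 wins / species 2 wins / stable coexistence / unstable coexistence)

Compare the nullcline intercepts: K1/α12 = 437/0.302 = 1450 > K2 = 524; K2/α21 = 524/0.607 = 863 > K1 = 437.
Since both inequalities hold, each species can invade when rare, so the interior equilibrium is stable.

stable coexistence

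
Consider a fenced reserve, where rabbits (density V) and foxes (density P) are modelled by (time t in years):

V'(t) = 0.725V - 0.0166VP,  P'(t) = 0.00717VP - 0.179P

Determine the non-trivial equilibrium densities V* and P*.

V* ≈ 25, P* ≈ 43.7

Set dP/dt = 0 with P > 0: 0.00717V - 0.179 = 0, so V* = 0.179/0.00717 = 25.
Set dV/dt = 0 with V > 0: 0.725 - 0.0166P = 0, so P* = 0.725/0.0166 = 43.7.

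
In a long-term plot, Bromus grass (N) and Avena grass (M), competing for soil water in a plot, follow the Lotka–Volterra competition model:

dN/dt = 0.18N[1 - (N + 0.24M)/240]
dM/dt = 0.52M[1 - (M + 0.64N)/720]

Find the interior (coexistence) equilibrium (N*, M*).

N* ≈ 79.4, M* ≈ 669

Setting both brackets to zero gives the nullclines N + 0.24M = 240 and 0.64N + M = 720.
Substituting M = 720 - 0.64N into the first: N(1 - 0.24·0.64) = 240 - 0.24·720.
So N* = 67.2/0.846 = 79.4, and then M* = 720 - 0.64·79.4 = 669.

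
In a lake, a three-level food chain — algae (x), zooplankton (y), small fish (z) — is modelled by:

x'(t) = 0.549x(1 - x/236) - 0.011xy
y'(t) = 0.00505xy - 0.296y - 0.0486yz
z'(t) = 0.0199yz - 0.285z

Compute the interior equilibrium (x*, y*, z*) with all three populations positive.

From dz/dt = 0: 0.0199y* = 0.285, so y* = 14.3.
From dx/dt = 0: 0.549(1 - x*/236) = 0.011·14.3, giving x* = 236·(1 - 0.287) = 168.
From dy/dt = 0: 0.00505·168 - 0.296 = 0.0486z*, so z* = 0.554/0.0486 = 11.4.

x* ≈ 168, y* ≈ 14.3, z* ≈ 11.4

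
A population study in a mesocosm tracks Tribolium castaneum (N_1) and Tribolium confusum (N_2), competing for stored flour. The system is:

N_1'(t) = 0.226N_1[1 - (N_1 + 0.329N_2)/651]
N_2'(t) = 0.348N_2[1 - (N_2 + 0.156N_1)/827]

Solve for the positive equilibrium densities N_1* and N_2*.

Setting both brackets to zero gives the nullclines N_1 + 0.329N_2 = 651 and 0.156N_1 + N_2 = 827.
Substituting N_2 = 827 - 0.156N_1 into the first: N_1(1 - 0.329·0.156) = 651 - 0.329·827.
So N_1* = 379/0.949 = 399, and then N_2* = 827 - 0.156·399 = 765.

N_1* ≈ 399, N_2* ≈ 765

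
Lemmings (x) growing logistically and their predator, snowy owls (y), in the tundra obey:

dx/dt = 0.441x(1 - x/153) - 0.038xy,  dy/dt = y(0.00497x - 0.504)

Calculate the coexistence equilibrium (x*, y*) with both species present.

x* ≈ 101, y* ≈ 3.91

From dy/dt = 0 with y > 0: 0.00497x* = 0.504, so x* = 101.
Substitute into dx/dt = 0: 0.441(1 - 101/153) = 0.038y*.
The bracket is 0.337, giving y* = 0.149/0.038 = 3.91.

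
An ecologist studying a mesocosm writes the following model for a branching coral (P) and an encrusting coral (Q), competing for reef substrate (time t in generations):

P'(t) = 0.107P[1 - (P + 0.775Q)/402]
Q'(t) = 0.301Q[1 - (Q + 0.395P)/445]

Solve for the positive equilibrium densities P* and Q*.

P* ≈ 82.3, Q* ≈ 412

Setting both brackets to zero gives the nullclines P + 0.775Q = 402 and 0.395P + Q = 445.
Substituting Q = 445 - 0.395P into the first: P(1 - 0.775·0.395) = 402 - 0.775·445.
So P* = 57.1/0.694 = 82.3, and then Q* = 445 - 0.395·82.3 = 412.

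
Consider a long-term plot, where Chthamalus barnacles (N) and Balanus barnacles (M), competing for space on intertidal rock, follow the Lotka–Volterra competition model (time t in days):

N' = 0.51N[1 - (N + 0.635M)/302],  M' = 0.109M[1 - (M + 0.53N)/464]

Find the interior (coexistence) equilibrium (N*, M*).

Setting both brackets to zero gives the nullclines N + 0.635M = 302 and 0.53N + M = 464.
Substituting M = 464 - 0.53N into the first: N(1 - 0.635·0.53) = 302 - 0.635·464.
So N* = 7.36/0.663 = 11.1, and then M* = 464 - 0.53·11.1 = 458.

N* ≈ 11.1, M* ≈ 458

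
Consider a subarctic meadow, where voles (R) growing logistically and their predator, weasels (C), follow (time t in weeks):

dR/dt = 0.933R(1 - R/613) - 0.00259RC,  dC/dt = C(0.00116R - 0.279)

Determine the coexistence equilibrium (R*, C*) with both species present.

From dC/dt = 0 with C > 0: 0.00116R* = 0.279, so R* = 241.
Substitute into dR/dt = 0: 0.933(1 - 241/613) = 0.00259C*.
The bracket is 0.608, giving C* = 0.567/0.00259 = 219.

R* ≈ 241, C* ≈ 219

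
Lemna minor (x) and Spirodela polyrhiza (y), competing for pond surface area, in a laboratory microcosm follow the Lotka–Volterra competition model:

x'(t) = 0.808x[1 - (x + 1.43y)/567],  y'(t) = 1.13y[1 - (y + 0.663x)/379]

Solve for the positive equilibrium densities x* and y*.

x* ≈ 482, y* ≈ 59.3

Setting both brackets to zero gives the nullclines x + 1.43y = 567 and 0.663x + y = 379.
Substituting y = 379 - 0.663x into the first: x(1 - 1.43·0.663) = 567 - 1.43·379.
So x* = 25/0.0519 = 482, and then y* = 379 - 0.663·482 = 59.3.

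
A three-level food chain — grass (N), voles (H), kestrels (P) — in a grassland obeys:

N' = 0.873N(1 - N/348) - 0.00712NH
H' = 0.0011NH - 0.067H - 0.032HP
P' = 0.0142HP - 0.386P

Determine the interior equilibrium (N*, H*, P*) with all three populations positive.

From dP/dt = 0: 0.0142H* = 0.386, so H* = 27.2.
From dN/dt = 0: 0.873(1 - N*/348) = 0.00712·27.2, giving N* = 348·(1 - 0.222) = 271.
From dH/dt = 0: 0.0011·271 - 0.067 = 0.032P*, so P* = 0.231/0.032 = 7.22.

N* ≈ 271, H* ≈ 27.2, P* ≈ 7.22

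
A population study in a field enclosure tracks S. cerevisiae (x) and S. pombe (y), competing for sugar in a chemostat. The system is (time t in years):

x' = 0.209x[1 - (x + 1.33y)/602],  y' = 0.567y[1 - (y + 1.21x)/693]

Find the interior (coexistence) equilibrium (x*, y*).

x* ≈ 525, y* ≈ 58.1

Setting both brackets to zero gives the nullclines x + 1.33y = 602 and 1.21x + y = 693.
Substituting y = 693 - 1.21x into the first: x(1 - 1.33·1.21) = 602 - 1.33·693.
So x* = -320/-0.609 = 525, and then y* = 693 - 1.21·525 = 58.1.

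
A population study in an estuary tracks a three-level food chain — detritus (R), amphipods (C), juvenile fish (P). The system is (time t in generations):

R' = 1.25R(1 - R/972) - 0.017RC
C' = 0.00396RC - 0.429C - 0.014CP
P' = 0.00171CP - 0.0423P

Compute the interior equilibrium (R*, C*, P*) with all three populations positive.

R* ≈ 645, C* ≈ 24.7, P* ≈ 152

From dP/dt = 0: 0.00171C* = 0.0423, so C* = 24.7.
From dR/dt = 0: 1.25(1 - R*/972) = 0.017·24.7, giving R* = 972·(1 - 0.336) = 645.
From dC/dt = 0: 0.00396·645 - 0.429 = 0.014P*, so P* = 2.13/0.014 = 152.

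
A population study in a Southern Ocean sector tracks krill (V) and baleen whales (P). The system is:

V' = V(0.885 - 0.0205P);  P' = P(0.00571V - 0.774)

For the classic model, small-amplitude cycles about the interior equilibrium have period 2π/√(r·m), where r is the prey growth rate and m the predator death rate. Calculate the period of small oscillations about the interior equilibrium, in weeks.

Here r = 0.885 and m = 0.774, so r·m = 0.685.
ω = √0.685 = 0.828 per week, hence T = 2π/ω ≈ 7.59 weeks.

T ≈ 7.59 weeks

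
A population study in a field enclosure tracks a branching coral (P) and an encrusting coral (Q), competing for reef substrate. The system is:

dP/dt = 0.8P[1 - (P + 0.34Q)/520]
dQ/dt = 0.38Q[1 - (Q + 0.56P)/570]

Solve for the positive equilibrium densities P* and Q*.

Setting both brackets to zero gives the nullclines P + 0.34Q = 520 and 0.56P + Q = 570.
Substituting Q = 570 - 0.56P into the first: P(1 - 0.34·0.56) = 520 - 0.34·570.
So P* = 326/0.81 = 403, and then Q* = 570 - 0.56·403 = 344.

P* ≈ 403, Q* ≈ 344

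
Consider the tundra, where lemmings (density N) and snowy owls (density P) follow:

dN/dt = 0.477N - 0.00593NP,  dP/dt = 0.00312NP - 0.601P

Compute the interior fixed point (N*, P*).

N* ≈ 193, P* ≈ 80.4

Set dP/dt = 0 with P > 0: 0.00312N - 0.601 = 0, so N* = 0.601/0.00312 = 193.
Set dN/dt = 0 with N > 0: 0.477 - 0.00593P = 0, so P* = 0.477/0.00593 = 80.4.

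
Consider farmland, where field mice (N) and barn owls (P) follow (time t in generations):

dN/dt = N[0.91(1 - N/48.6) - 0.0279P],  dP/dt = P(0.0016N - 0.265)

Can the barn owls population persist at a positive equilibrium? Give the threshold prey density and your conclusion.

The predator equation gives dP/dt > 0 only when N > 0.265/0.0016 = 166.
Without the predator, N → K = 48.6. Since 48.6 < 166, the predator cannot invade.

Threshold N = 166; K < 166, so no, the predator goes extinct.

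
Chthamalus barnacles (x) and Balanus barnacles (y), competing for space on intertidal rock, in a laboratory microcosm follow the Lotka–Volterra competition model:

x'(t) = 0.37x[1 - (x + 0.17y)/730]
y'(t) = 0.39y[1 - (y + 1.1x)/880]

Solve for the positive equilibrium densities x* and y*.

x* ≈ 714, y* ≈ 94.7

Setting both brackets to zero gives the nullclines x + 0.17y = 730 and 1.1x + y = 880.
Substituting y = 880 - 1.1x into the first: x(1 - 0.17·1.1) = 730 - 0.17·880.
So x* = 580/0.813 = 714, and then y* = 880 - 1.1·714 = 94.7.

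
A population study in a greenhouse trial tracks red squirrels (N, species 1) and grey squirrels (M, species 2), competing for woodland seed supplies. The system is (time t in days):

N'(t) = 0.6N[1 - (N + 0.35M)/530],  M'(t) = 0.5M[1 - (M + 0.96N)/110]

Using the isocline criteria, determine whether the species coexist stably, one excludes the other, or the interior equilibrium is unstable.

species 1 excludes species 2

Compare the nullcline intercepts: K1/α12 = 530/0.35 = 1510 > K2 = 110; K2/α21 = 110/0.96 = 115 < K1 = 530.
Since the inequalities point opposite ways, species 1 can invade but species 2 cannot.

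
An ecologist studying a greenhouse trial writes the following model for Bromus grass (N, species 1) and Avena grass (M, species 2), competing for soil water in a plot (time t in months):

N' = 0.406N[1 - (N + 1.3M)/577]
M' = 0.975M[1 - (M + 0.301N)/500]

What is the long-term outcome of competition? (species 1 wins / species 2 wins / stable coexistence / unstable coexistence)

Compare the nullcline intercepts: K1/α12 = 577/1.3 = 444 < K2 = 500; K2/α21 = 500/0.301 = 1660 > K1 = 577.
Since the inequalities point opposite ways, species 2 can invade but species 1 cannot.

species 2 excludes species 1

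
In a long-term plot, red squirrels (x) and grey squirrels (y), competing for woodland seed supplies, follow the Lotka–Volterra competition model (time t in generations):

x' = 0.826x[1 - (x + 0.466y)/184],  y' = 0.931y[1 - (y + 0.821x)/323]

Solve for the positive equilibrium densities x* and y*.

Setting both brackets to zero gives the nullclines x + 0.466y = 184 and 0.821x + y = 323.
Substituting y = 323 - 0.821x into the first: x(1 - 0.466·0.821) = 184 - 0.466·323.
So x* = 33.5/0.617 = 54.2, and then y* = 323 - 0.821·54.2 = 278.

x* ≈ 54.2, y* ≈ 278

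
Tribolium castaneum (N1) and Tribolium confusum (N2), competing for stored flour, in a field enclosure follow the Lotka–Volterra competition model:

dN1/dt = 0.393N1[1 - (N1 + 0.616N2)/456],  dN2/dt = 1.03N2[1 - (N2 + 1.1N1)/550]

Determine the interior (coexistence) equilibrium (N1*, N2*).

Setting both brackets to zero gives the nullclines N1 + 0.616N2 = 456 and 1.1N1 + N2 = 550.
Substituting N2 = 550 - 1.1N1 into the first: N1(1 - 0.616·1.1) = 456 - 0.616·550.
So N1* = 117/0.322 = 364, and then N2* = 550 - 1.1·364 = 150.

N1* ≈ 364, N2* ≈ 150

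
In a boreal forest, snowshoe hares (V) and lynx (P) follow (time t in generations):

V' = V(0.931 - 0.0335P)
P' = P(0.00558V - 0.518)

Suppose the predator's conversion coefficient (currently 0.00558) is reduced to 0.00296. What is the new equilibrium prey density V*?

At the interior fixed point, setting dP/dt = 0 with P > 0 fixes V* = (predator death rate)/(VP coefficient) — independent of the other coefficients.
With the change, V* = 0.518/0.00296 = 175; it rises from 92.8.

V* ≈ 175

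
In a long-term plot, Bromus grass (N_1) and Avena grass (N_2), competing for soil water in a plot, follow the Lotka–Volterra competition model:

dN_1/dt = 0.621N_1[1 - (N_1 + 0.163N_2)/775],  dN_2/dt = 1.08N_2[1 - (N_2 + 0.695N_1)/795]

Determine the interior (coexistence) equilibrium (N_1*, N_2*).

Setting both brackets to zero gives the nullclines N_1 + 0.163N_2 = 775 and 0.695N_1 + N_2 = 795.
Substituting N_2 = 795 - 0.695N_1 into the first: N_1(1 - 0.163·0.695) = 775 - 0.163·795.
So N_1* = 645/0.887 = 728, and then N_2* = 795 - 0.695·728 = 289.

N_1* ≈ 728, N_2* ≈ 289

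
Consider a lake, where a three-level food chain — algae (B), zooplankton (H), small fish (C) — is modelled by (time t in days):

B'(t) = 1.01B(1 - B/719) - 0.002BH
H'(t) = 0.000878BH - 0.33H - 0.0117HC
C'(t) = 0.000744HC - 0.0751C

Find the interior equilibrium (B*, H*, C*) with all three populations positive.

B* ≈ 575, H* ≈ 101, C* ≈ 15

From dC/dt = 0: 0.000744H* = 0.0751, so H* = 101.
From dB/dt = 0: 1.01(1 - B*/719) = 0.002·101, giving B* = 719·(1 - 0.2) = 575.
From dH/dt = 0: 0.000878·575 - 0.33 = 0.0117C*, so C* = 0.175/0.0117 = 15.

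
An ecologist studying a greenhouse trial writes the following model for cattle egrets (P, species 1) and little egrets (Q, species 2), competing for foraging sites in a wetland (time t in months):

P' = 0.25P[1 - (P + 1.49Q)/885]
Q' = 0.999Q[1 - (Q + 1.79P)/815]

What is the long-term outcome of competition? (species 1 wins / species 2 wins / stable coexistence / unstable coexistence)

Compare the nullcline intercepts: K1/α12 = 885/1.49 = 594 < K2 = 815; K2/α21 = 815/1.79 = 455 < K1 = 885.
Since both are reversed, neither can invade when rare; the interior point is a saddle.

unstable coexistence (outcome depends on initial conditions)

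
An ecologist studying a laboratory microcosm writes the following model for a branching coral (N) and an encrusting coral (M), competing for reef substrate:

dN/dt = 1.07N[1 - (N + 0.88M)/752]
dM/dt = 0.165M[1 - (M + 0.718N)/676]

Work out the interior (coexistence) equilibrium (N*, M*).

N* ≈ 427, M* ≈ 370

Setting both brackets to zero gives the nullclines N + 0.88M = 752 and 0.718N + M = 676.
Substituting M = 676 - 0.718N into the first: N(1 - 0.88·0.718) = 752 - 0.88·676.
So N* = 157/0.368 = 427, and then M* = 676 - 0.718·427 = 370.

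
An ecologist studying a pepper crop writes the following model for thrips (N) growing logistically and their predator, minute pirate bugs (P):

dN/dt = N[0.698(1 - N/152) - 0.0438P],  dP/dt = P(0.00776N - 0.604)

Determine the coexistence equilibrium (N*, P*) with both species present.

N* ≈ 77.8, P* ≈ 7.78

From dP/dt = 0 with P > 0: 0.00776N* = 0.604, so N* = 77.8.
Substitute into dN/dt = 0: 0.698(1 - 77.8/152) = 0.0438P*.
The bracket is 0.488, giving P* = 0.341/0.0438 = 7.78.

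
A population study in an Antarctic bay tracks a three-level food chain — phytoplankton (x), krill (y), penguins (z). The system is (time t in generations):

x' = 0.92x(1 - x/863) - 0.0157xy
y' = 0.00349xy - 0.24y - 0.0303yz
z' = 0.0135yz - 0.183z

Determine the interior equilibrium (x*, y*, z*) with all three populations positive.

x* ≈ 663, y* ≈ 13.6, z* ≈ 68.5

From dz/dt = 0: 0.0135y* = 0.183, so y* = 13.6.
From dx/dt = 0: 0.92(1 - x*/863) = 0.0157·13.6, giving x* = 863·(1 - 0.231) = 663.
From dy/dt = 0: 0.00349·663 - 0.24 = 0.0303z*, so z* = 2.08/0.0303 = 68.5.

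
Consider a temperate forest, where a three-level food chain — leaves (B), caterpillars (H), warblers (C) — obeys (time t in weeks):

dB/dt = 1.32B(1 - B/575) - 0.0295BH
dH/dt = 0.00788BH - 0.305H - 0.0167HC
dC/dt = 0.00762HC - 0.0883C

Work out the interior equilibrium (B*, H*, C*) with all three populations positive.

B* ≈ 426, H* ≈ 11.6, C* ≈ 183

From dC/dt = 0: 0.00762H* = 0.0883, so H* = 11.6.
From dB/dt = 0: 1.32(1 - B*/575) = 0.0295·11.6, giving B* = 575·(1 - 0.259) = 426.
From dH/dt = 0: 0.00788·426 - 0.305 = 0.0167C*, so C* = 3.05/0.0167 = 183.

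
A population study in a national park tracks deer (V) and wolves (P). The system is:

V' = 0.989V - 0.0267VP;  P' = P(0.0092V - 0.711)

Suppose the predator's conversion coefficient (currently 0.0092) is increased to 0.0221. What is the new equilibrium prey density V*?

At the interior fixed point, setting dP/dt = 0 with P > 0 fixes V* = (predator death rate)/(VP coefficient) — independent of the other coefficients.
With the change, V* = 0.711/0.0221 = 32.2; it falls from 77.3.

V* ≈ 32.2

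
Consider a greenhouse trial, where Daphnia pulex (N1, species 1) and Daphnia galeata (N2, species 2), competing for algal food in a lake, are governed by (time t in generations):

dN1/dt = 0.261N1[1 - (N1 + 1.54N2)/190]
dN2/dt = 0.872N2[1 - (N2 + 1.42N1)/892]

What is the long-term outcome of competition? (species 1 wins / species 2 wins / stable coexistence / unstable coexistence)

Compare the nullcline intercepts: K1/α12 = 190/1.54 = 123 < K2 = 892; K2/α21 = 892/1.42 = 628 > K1 = 190.
Since the inequalities point opposite ways, species 2 can invade but species 1 cannot.

species 2 excludes species 1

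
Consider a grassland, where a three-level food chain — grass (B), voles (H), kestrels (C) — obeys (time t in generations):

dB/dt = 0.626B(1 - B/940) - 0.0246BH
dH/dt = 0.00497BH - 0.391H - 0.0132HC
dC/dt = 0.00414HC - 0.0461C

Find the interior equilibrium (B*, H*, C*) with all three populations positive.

From dC/dt = 0: 0.00414H* = 0.0461, so H* = 11.1.
From dB/dt = 0: 0.626(1 - B*/940) = 0.0246·11.1, giving B* = 940·(1 - 0.438) = 529.
From dH/dt = 0: 0.00497·529 - 0.391 = 0.0132C*, so C* = 2.24/0.0132 = 169.

B* ≈ 529, H* ≈ 11.1, C* ≈ 169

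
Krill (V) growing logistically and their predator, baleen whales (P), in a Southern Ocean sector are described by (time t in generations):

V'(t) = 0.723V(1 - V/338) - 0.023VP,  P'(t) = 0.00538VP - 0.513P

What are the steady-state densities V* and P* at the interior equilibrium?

V* ≈ 95.4, P* ≈ 22.6

From dP/dt = 0 with P > 0: 0.00538V* = 0.513, so V* = 95.4.
Substitute into dV/dt = 0: 0.723(1 - 95.4/338) = 0.023P*.
The bracket is 0.718, giving P* = 0.519/0.023 = 22.6.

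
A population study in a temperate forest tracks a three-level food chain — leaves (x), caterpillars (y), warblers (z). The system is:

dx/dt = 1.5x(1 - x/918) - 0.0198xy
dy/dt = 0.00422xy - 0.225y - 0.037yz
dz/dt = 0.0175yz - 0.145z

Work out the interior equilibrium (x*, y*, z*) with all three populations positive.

x* ≈ 818, y* ≈ 8.29, z* ≈ 87.2

From dz/dt = 0: 0.0175y* = 0.145, so y* = 8.29.
From dx/dt = 0: 1.5(1 - x*/918) = 0.0198·8.29, giving x* = 918·(1 - 0.109) = 818.
From dy/dt = 0: 0.00422·818 - 0.225 = 0.037z*, so z* = 3.23/0.037 = 87.2.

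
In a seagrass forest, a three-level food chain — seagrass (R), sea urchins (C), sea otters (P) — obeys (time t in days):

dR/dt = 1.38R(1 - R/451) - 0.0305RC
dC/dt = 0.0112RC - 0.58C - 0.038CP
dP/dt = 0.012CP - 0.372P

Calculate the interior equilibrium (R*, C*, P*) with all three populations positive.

R* ≈ 142, C* ≈ 31, P* ≈ 26.6

From dP/dt = 0: 0.012C* = 0.372, so C* = 31.
From dR/dt = 0: 1.38(1 - R*/451) = 0.0305·31, giving R* = 451·(1 - 0.685) = 142.
From dC/dt = 0: 0.0112·142 - 0.58 = 0.038P*, so P* = 1.01/0.038 = 26.6.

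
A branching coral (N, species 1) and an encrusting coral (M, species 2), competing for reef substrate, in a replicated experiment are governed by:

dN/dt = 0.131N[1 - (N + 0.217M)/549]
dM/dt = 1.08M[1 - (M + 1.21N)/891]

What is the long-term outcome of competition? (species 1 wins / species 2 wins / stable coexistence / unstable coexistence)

stable coexistence

Compare the nullcline intercepts: K1/α12 = 549/0.217 = 2530 > K2 = 891; K2/α21 = 891/1.21 = 736 > K1 = 549.
Since both inequalities hold, each species can invade when rare, so the interior equilibrium is stable.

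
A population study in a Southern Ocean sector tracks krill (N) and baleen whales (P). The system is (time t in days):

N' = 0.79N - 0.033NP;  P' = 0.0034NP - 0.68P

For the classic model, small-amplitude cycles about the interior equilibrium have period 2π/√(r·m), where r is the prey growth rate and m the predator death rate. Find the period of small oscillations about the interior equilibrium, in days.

T ≈ 8.57 days

Here r = 0.79 and m = 0.68, so r·m = 0.537.
ω = √0.537 = 0.733 per day, hence T = 2π/ω ≈ 8.57 days.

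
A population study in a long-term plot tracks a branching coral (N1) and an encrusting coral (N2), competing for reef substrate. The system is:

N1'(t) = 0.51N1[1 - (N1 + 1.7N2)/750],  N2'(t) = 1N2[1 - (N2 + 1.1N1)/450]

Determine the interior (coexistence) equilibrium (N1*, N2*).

N1* ≈ 17.2, N2* ≈ 431

Setting both brackets to zero gives the nullclines N1 + 1.7N2 = 750 and 1.1N1 + N2 = 450.
Substituting N2 = 450 - 1.1N1 into the first: N1(1 - 1.7·1.1) = 750 - 1.7·450.
So N1* = -15/-0.87 = 17.2, and then N2* = 450 - 1.1·17.2 = 431.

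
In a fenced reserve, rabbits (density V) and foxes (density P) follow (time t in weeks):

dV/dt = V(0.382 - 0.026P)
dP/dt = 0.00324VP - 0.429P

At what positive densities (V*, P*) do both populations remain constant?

V* ≈ 132, P* ≈ 14.7

Set dP/dt = 0 with P > 0: 0.00324V - 0.429 = 0, so V* = 0.429/0.00324 = 132.
Set dV/dt = 0 with V > 0: 0.382 - 0.026P = 0, so P* = 0.382/0.026 = 14.7.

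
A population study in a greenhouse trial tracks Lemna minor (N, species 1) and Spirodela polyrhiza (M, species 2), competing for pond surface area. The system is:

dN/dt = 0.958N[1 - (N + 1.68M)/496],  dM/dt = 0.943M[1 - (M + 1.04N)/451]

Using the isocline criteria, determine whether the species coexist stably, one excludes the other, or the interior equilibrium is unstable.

Compare the nullcline intercepts: K1/α12 = 496/1.68 = 295 < K2 = 451; K2/α21 = 451/1.04 = 434 < K1 = 496.
Since both are reversed, neither can invade when rare; the interior point is a saddle.

unstable coexistence (outcome depends on initial conditions)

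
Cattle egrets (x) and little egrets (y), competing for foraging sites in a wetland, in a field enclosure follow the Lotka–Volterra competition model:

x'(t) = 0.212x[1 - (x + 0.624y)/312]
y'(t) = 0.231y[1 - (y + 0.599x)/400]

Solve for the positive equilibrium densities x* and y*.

Setting both brackets to zero gives the nullclines x + 0.624y = 312 and 0.599x + y = 400.
Substituting y = 400 - 0.599x into the first: x(1 - 0.624·0.599) = 312 - 0.624·400.
So x* = 62.4/0.626 = 99.6, and then y* = 400 - 0.599·99.6 = 340.

x* ≈ 99.6, y* ≈ 340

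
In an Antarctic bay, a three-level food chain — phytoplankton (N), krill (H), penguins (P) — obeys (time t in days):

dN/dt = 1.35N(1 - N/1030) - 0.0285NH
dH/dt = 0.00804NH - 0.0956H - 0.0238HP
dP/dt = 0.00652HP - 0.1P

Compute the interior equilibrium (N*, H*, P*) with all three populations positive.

N* ≈ 696, H* ≈ 15.3, P* ≈ 231

From dP/dt = 0: 0.00652H* = 0.1, so H* = 15.3.
From dN/dt = 0: 1.35(1 - N*/1030) = 0.0285·15.3, giving N* = 1030·(1 - 0.324) = 696.
From dH/dt = 0: 0.00804·696 - 0.0956 = 0.0238P*, so P* = 5.5/0.0238 = 231.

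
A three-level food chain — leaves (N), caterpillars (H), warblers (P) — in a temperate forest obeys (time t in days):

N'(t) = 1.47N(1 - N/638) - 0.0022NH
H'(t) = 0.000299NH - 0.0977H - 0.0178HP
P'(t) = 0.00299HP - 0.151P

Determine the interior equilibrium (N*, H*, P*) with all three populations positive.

From dP/dt = 0: 0.00299H* = 0.151, so H* = 50.5.
From dN/dt = 0: 1.47(1 - N*/638) = 0.0022·50.5, giving N* = 638·(1 - 0.0756) = 590.
From dH/dt = 0: 0.000299·590 - 0.0977 = 0.0178P*, so P* = 0.0786/0.0178 = 4.42.

N* ≈ 590, H* ≈ 50.5, P* ≈ 4.42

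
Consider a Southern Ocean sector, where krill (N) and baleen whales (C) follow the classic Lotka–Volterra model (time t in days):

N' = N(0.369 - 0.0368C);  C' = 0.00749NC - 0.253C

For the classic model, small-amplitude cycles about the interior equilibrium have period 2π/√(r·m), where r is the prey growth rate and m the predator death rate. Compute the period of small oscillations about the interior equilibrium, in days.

T ≈ 20.6 days

Here r = 0.369 and m = 0.253, so r·m = 0.0934.
ω = √0.0934 = 0.306 per day, hence T = 2π/ω ≈ 20.6 days.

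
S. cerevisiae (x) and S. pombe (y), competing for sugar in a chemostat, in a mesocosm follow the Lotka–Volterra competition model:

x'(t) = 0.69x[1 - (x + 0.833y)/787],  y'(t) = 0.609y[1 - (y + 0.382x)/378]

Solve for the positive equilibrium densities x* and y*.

x* ≈ 692, y* ≈ 113

Setting both brackets to zero gives the nullclines x + 0.833y = 787 and 0.382x + y = 378.
Substituting y = 378 - 0.382x into the first: x(1 - 0.833·0.382) = 787 - 0.833·378.
So x* = 472/0.682 = 692, and then y* = 378 - 0.382·692 = 113.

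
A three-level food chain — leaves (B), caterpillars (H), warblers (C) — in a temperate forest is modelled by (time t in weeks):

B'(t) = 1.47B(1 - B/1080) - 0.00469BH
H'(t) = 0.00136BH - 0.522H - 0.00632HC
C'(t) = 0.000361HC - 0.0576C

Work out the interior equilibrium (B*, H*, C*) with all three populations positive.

From dC/dt = 0: 0.000361H* = 0.0576, so H* = 160.
From dB/dt = 0: 1.47(1 - B*/1080) = 0.00469·160, giving B* = 1080·(1 - 0.509) = 530.
From dH/dt = 0: 0.00136·530 - 0.522 = 0.00632C*, so C* = 0.199/0.00632 = 31.5.

B* ≈ 530, H* ≈ 160, C* ≈ 31.5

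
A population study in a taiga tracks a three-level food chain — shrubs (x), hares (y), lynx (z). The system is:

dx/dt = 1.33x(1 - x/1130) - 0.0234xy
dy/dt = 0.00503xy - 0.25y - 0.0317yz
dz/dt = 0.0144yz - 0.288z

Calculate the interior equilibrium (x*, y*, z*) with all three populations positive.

From dz/dt = 0: 0.0144y* = 0.288, so y* = 20.
From dx/dt = 0: 1.33(1 - x*/1130) = 0.0234·20, giving x* = 1130·(1 - 0.352) = 732.
From dy/dt = 0: 0.00503·732 - 0.25 = 0.0317z*, so z* = 3.43/0.0317 = 108.

x* ≈ 732, y* ≈ 20, z* ≈ 108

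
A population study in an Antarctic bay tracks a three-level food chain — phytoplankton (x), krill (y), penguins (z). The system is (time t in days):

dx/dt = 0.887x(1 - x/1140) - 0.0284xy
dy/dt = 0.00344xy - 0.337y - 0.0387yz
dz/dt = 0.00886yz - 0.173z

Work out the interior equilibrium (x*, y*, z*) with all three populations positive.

x* ≈ 427, y* ≈ 19.5, z* ≈ 29.3

From dz/dt = 0: 0.00886y* = 0.173, so y* = 19.5.
From dx/dt = 0: 0.887(1 - x*/1140) = 0.0284·19.5, giving x* = 1140·(1 - 0.625) = 427.
From dy/dt = 0: 0.00344·427 - 0.337 = 0.0387z*, so z* = 1.13/0.0387 = 29.3.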